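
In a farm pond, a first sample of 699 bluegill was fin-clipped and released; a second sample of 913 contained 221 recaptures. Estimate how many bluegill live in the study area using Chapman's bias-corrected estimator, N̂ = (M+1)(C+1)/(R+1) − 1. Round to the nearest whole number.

N̂ = (699+1)(913+1)/(221+1) − 1 = 700·914/222 − 1
= 639800/222 − 1 ≈ 2882.0 − 1 ≈ 2881.0 → 2881

N ≈ 2881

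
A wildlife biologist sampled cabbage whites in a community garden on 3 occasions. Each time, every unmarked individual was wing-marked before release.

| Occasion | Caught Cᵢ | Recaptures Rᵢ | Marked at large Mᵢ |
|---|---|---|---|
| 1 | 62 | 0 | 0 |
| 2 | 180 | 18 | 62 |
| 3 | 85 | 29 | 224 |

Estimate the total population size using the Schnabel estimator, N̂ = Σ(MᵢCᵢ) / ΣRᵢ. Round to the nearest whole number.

Σ MᵢCᵢ = 0·62 + 62·180 + 224·85 = 0 + 11160 + 19040 = 30200
Σ Rᵢ = 0 + 18 + 29 = 47
N̂ = 30200 / 47 ≈ 642.6 → 643

N ≈ 643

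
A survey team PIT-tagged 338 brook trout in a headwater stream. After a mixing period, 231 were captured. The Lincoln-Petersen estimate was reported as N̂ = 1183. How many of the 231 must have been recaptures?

From N = M·C/R: R = M·C / N = 338·231 / 1183 = 78078 / 1183 = 66.

R = 66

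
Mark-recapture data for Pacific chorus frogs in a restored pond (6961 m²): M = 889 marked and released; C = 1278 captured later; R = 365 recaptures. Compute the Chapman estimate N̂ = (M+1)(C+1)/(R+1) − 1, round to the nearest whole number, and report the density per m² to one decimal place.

N̂ = 890·1279/366 − 1 = 1138310/366 − 1 ≈ 3109.1 → 3109
Density = N̂ / area = 3109 / 6961 ≈ 0.447 → 0.4 per m²

density ≈ 0.4 Pacific chorus frogs per m²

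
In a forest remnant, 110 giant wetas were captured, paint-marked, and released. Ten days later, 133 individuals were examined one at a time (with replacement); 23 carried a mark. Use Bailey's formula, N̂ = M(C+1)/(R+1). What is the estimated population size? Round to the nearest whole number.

N̂ = 110·(133+1)/(23+1) = 110·134/24 = 14740/24 ≈ 614.2 → 614

N ≈ 614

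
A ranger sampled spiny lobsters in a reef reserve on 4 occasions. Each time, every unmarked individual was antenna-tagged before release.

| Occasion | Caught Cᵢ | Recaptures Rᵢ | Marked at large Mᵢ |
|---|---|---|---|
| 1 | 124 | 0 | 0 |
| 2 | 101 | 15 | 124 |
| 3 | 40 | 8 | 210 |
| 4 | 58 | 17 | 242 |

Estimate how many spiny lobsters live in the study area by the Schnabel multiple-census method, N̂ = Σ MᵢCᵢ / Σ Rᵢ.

N = 874

Σ MᵢCᵢ = 0·124 + 124·101 + 210·40 + 242·58 = 0 + 12524 + 8400 + 14036 = 34960
Σ Rᵢ = 0 + 15 + 8 + 17 = 40
N̂ = 34960 / 40 = 874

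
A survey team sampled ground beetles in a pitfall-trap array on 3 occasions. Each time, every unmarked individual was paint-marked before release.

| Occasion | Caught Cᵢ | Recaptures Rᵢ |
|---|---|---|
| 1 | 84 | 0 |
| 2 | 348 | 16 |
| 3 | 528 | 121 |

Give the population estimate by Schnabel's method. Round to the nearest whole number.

Marked at large before each occasion: Mᵢ = Σⱼ<ᵢ (Cⱼ − Rⱼ) → M1=0, M2=84, M3=416
Σ MᵢCᵢ = 0·84 + 84·348 + 416·528 = 0 + 29232 + 219648 = 248880
Σ Rᵢ = 0 + 16 + 121 = 137
N̂ = 248880 / 137 ≈ 1816.6 → 1817

N ≈ 1817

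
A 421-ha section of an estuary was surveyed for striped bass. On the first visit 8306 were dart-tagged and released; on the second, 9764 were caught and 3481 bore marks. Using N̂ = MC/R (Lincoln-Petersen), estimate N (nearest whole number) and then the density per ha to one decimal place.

N̂ = 8306·9764/3481 = 81099784/3481 ≈ 23297.8 → 23298
Density = N̂ / area = 23298 / 421 ≈ 55.34 → 55.3 per ha

density ≈ 55.3 striped bass per ha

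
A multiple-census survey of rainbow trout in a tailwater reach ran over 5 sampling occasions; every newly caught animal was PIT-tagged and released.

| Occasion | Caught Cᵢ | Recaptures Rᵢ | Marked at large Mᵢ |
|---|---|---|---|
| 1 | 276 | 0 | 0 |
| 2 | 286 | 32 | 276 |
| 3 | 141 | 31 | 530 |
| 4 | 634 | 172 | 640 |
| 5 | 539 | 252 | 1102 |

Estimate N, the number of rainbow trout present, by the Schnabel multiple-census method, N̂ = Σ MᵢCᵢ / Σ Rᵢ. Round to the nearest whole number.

N ≈ 2368

Σ MᵢCᵢ = 0·276 + 276·286 + 530·141 + 640·634 + 1102·539 = 0 + 78936 + 74730 + 405760 + 593978 = 1153404
Σ Rᵢ = 0 + 32 + 31 + 172 + 252 = 487
N̂ = 1153404 / 487 ≈ 2368.4 → 2368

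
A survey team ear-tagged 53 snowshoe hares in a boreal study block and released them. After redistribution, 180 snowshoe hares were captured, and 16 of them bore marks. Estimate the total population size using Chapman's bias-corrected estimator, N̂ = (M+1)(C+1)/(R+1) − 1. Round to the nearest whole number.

N̂ = (53+1)(180+1)/(16+1) − 1 = 54·181/17 − 1
= 9774/17 − 1 ≈ 574.9 − 1 ≈ 573.9 → 574

N ≈ 574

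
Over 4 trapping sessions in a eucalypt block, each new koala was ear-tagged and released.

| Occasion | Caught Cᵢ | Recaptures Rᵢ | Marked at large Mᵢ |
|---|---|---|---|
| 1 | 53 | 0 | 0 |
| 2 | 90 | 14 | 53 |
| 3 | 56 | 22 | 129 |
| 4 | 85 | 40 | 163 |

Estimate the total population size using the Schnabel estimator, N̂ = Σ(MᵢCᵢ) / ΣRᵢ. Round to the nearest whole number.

Σ MᵢCᵢ = 0·53 + 53·90 + 129·56 + 163·85 = 0 + 4770 + 7224 + 13855 = 25849
Σ Rᵢ = 0 + 14 + 22 + 40 = 76
N̂ = 25849 / 76 ≈ 340.1 → 340

N ≈ 340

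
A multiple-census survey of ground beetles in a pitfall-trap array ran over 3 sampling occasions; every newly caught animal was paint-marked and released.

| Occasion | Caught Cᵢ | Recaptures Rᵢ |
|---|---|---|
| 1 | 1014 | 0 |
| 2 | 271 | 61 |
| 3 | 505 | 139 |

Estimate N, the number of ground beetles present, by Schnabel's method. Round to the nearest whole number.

Marked at large before each occasion: Mᵢ = Σⱼ<ᵢ (Cⱼ − Rⱼ) → M1=0, M2=1014, M3=1224
Σ MᵢCᵢ = 0·1014 + 1014·271 + 1224·505 = 0 + 274794 + 618120 = 892914
Σ Rᵢ = 0 + 61 + 139 = 200
N̂ = 892914 / 200 ≈ 4464.6 → 4465

N ≈ 4465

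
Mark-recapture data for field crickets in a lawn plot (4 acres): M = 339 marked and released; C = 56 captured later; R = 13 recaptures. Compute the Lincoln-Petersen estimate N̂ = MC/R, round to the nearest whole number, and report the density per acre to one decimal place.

N̂ = 339·56/13 = 18984/13 ≈ 1460.3 → 1460
Density = N̂ / area = 1460 / 4 = 365.0 per acre

density ≈ 365.0 field crickets per acre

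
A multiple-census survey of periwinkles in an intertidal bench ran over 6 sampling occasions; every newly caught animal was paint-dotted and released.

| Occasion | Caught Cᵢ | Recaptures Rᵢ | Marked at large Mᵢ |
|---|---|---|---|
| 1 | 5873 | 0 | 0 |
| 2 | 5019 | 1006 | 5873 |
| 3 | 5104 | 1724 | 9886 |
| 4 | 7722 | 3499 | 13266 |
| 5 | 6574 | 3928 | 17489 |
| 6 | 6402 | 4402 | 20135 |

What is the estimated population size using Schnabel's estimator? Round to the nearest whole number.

Σ MᵢCᵢ = 0·5873 + 5873·5019 + 9886·5104 + 13266·7722 + 17489·6574 + 20135·6402 = 0 + 29476587 + 50458144 + 102440052 + 114972686 + 128904270 = 426251739
Σ Rᵢ = 0 + 1006 + 1724 + 3499 + 3928 + 4402 = 14559
N̂ = 426251739 / 14559 ≈ 29277.5 → 29278

N ≈ 29,278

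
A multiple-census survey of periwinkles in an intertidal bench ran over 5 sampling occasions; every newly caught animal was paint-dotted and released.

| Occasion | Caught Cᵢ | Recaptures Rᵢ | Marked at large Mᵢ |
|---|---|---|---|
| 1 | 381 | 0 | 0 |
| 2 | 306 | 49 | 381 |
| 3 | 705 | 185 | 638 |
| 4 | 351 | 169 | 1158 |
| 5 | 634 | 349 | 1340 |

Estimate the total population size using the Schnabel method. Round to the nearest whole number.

N ≈ 2423

Σ MᵢCᵢ = 0·381 + 381·306 + 638·705 + 1158·351 + 1340·634 = 0 + 116586 + 449790 + 406458 + 849560 = 1822394
Σ Rᵢ = 0 + 49 + 185 + 169 + 349 = 752
N̂ = 1822394 / 752 ≈ 2423.4 → 2423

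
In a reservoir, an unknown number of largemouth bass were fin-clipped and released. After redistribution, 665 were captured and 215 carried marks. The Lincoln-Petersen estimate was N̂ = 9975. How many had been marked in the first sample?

From N = M·C/R: M = N·R / C = 9975·215 / 665 = 2144625 / 665 = 3225.

M = 3225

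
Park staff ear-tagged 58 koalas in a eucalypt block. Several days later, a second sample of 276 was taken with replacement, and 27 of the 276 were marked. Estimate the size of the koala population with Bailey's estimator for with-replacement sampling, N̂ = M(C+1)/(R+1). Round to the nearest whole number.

N̂ = 58·(276+1)/(27+1) = 58·277/28 = 16066/28 ≈ 573.8 → 574

N ≈ 574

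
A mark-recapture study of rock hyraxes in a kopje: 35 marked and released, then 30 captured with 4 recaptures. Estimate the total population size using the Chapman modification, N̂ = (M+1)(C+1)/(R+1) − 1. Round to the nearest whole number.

N̂ = (35+1)(30+1)/(4+1) − 1 = 36·31/5 − 1
= 1116/5 − 1 ≈ 223.2 − 1 ≈ 222.2 → 222

N ≈ 222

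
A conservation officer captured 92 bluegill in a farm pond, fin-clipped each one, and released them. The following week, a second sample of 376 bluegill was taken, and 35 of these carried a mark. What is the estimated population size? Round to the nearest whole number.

N ≈ 988

Lincoln-Petersen assumes M/N = R/C, so N = M·C / R.
N = (92 × 376) / 35 = 34592 / 35 ≈ 988.3 → 988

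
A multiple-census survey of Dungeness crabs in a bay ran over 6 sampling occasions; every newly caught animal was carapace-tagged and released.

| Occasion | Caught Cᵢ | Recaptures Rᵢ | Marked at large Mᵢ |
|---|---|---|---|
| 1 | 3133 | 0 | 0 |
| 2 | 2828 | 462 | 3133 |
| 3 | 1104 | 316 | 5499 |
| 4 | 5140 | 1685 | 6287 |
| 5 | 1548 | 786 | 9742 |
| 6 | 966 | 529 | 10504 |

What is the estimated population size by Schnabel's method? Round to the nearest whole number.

Σ MᵢCᵢ = 0·3133 + 3133·2828 + 5499·1104 + 6287·5140 + 9742·1548 + 10504·966 = 0 + 8860124 + 6070896 + 32315180 + 15080616 + 10146864 = 72473680
Σ Rᵢ = 0 + 462 + 316 + 1685 + 786 + 529 = 3778
N̂ = 72473680 / 3778 ≈ 19183.1 → 19183

N ≈ 19,183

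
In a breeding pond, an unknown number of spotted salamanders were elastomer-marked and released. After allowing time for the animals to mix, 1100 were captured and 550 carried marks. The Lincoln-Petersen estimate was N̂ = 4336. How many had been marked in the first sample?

From N = M·C/R: M = N·R / C = 4336·550 / 1100 = 2384800 / 1100 = 2168.

M = 2168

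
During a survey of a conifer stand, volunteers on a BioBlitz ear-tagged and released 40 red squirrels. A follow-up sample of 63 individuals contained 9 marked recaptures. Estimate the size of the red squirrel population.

The marked fraction in the recapture sample should equal the marked fraction in the population: 9/63 = 40/N.
N = (40 × 63) / 9 = 2520 / 9 = 280

N = 280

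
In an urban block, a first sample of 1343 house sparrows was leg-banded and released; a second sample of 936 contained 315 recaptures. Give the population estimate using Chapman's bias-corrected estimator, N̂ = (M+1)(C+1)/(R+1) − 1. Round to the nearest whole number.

N ≈ 3984

N̂ = (1343+1)(936+1)/(315+1) − 1 = 1344·937/316 − 1
= 1259328/316 − 1 ≈ 3985.2 − 1 ≈ 3984.2 → 3984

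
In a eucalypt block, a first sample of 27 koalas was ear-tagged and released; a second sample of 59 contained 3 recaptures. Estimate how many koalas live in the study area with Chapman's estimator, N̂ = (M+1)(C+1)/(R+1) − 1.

N̂ = (27+1)(59+1)/(3+1) − 1 = 28·60/4 − 1
= 1680/4 − 1 = 420 − 1 = 419

N = 419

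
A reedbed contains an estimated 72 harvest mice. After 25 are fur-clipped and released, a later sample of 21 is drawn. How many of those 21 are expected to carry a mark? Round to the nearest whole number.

expected recaptures ≈ 7

Expected recaptures E[R] = M·C / N.
E[R] = 25 × 21 / 72 = 525 / 72 ≈ 7.3 → 7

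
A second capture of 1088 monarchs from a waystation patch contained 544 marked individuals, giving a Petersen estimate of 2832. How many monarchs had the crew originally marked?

From N = M·C/R: M = N·R / C = 2832·544 / 1088 = 1540608 / 1088 = 1416.

M = 1416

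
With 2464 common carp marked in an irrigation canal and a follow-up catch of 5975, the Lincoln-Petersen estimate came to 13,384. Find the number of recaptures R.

R = 1100

From N = M·C/R: R = M·C / N = 2464·5975 / 13384 = 14722400 / 13384 = 1100.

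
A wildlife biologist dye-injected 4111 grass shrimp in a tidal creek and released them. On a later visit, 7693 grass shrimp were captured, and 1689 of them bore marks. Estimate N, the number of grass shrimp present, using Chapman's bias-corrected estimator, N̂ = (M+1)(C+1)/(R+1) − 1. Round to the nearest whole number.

N ≈ 18,720

N̂ = (4111+1)(7693+1)/(1689+1) − 1 = 4112·7694/1690 − 1
= 31637728/1690 − 1 ≈ 18720.5 − 1 ≈ 18719.5 → 18720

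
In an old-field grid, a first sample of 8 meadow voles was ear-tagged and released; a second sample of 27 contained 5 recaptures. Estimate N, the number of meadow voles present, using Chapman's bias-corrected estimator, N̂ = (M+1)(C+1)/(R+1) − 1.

N̂ = (8+1)(27+1)/(5+1) − 1 = 9·28/6 − 1
= 252/6 − 1 = 42 − 1 = 41

N = 41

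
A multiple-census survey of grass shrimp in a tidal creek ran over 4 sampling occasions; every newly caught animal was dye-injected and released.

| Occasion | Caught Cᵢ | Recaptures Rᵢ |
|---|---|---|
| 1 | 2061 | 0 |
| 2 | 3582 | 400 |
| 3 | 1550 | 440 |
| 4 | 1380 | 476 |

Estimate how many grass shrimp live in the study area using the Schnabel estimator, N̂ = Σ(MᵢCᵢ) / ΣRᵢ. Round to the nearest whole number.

Marked at large before each occasion: Mᵢ = Σⱼ<ᵢ (Cⱼ − Rⱼ) → M1=0, M2=2061, M3=5243, M4=6353
Σ MᵢCᵢ = 0·2061 + 2061·3582 + 5243·1550 + 6353·1380 = 0 + 7382502 + 8126650 + 8767140 = 24276292
Σ Rᵢ = 0 + 400 + 440 + 476 = 1316
N̂ = 24276292 / 1316 ≈ 18447.0 → 18447

N ≈ 18,447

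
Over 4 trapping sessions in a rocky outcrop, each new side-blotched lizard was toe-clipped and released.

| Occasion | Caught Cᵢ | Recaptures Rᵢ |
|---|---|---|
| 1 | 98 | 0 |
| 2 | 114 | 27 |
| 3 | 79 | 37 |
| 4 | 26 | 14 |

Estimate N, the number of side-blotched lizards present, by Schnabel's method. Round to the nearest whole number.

Marked at large before each occasion: Mᵢ = Σⱼ<ᵢ (Cⱼ − Rⱼ) → M1=0, M2=98, M3=185, M4=227
Σ MᵢCᵢ = 0·98 + 98·114 + 185·79 + 227·26 = 0 + 11172 + 14615 + 5902 = 31689
Σ Rᵢ = 0 + 27 + 37 + 14 = 78
N̂ = 31689 / 78 ≈ 406.3 → 406

N ≈ 406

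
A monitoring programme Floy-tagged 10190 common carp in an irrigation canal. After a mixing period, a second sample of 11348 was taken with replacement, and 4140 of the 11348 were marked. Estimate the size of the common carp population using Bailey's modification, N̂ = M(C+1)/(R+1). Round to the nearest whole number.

N̂ = 10190·(11348+1)/(4140+1) = 10190·11349/4141 = 115646310/4141 ≈ 27927.1 → 27927

N ≈ 27,927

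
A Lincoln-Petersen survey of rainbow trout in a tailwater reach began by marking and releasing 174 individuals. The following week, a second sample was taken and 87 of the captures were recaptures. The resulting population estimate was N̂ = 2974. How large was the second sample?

From N = M·C/R: C = N·R / M = 2974·87 / 174 = 258738 / 174 = 1487.

C = 1487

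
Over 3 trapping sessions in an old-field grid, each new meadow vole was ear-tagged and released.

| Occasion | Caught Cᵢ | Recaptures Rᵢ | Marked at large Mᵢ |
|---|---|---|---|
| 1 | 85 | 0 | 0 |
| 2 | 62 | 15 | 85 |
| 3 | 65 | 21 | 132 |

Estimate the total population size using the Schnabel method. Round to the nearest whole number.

N ≈ 385

Σ MᵢCᵢ = 0·85 + 85·62 + 132·65 = 0 + 5270 + 8580 = 13850
Σ Rᵢ = 0 + 15 + 21 = 36
N̂ = 13850 / 36 ≈ 384.7 → 385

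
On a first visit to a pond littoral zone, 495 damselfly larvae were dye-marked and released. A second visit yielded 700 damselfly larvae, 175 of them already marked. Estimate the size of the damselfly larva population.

The marked fraction in the recapture sample should equal the marked fraction in the population: 175/700 = 495/N.
N = (495 × 700) / 175 = 346500 / 175 = 1980

N = 1980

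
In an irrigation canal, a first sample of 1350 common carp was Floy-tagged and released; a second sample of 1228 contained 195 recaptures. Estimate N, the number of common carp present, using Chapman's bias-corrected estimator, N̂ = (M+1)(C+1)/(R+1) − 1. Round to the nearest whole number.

N̂ = (1350+1)(1228+1)/(195+1) − 1 = 1351·1229/196 − 1
= 1660379/196 − 1 ≈ 8471.3 − 1 ≈ 8470.3 → 8470

N ≈ 8470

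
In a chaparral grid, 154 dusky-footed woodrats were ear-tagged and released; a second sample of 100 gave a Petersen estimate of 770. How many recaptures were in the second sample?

R = 20

From N = M·C/R: R = M·C / N = 154·100 / 770 = 15400 / 770 = 20.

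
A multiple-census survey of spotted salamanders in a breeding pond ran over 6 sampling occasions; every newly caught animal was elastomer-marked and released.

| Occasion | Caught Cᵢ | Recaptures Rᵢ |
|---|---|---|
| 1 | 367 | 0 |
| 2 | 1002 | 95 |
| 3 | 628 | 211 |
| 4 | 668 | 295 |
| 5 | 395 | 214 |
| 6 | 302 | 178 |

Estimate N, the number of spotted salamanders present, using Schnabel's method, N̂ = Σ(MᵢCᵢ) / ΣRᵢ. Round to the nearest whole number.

Marked at large before each occasion: Mᵢ = Σⱼ<ᵢ (Cⱼ − Rⱼ) → M1=0, M2=367, M3=1274, M4=1691, M5=2064, M6=2245
Σ MᵢCᵢ = 0·367 + 367·1002 + 1274·628 + 1691·668 + 2064·395 + 2245·302 = 0 + 367734 + 800072 + 1129588 + 815280 + 677990 = 3790664
Σ Rᵢ = 0 + 95 + 211 + 295 + 214 + 178 = 993
N̂ = 3790664 / 993 ≈ 3817.4 → 3817

N ≈ 3817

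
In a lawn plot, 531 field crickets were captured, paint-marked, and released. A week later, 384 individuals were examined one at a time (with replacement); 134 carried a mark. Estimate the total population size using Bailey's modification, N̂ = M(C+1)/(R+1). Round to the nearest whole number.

N̂ = 531·(384+1)/(134+1) = 531·385/135 = 204435/135 ≈ 1514.3 → 1514

N ≈ 1514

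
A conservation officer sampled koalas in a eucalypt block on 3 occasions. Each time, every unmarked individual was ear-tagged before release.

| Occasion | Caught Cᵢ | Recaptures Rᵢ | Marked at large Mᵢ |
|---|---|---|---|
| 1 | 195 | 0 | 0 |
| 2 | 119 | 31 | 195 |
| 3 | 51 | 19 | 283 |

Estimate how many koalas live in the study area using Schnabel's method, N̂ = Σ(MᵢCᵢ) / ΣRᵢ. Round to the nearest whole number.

N ≈ 753

Σ MᵢCᵢ = 0·195 + 195·119 + 283·51 = 0 + 23205 + 14433 = 37638
Σ Rᵢ = 0 + 31 + 19 = 50
N̂ = 37638 / 50 ≈ 752.8 → 753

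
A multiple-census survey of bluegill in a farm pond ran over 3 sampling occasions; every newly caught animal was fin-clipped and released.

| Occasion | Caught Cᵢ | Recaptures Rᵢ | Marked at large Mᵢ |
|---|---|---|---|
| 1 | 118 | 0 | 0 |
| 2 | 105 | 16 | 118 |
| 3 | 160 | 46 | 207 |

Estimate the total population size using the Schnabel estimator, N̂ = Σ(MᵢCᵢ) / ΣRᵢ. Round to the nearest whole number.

N ≈ 734

Σ MᵢCᵢ = 0·118 + 118·105 + 207·160 = 0 + 12390 + 33120 = 45510
Σ Rᵢ = 0 + 16 + 46 = 62
N̂ = 45510 / 62 ≈ 734.0 → 734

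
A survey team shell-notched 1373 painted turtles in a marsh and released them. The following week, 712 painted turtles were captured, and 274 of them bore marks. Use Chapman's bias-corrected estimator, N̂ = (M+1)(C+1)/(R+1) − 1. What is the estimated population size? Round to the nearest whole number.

N ≈ 3561

N̂ = (1373+1)(712+1)/(274+1) − 1 = 1374·713/275 − 1
= 979662/275 − 1 ≈ 3562.4 − 1 ≈ 3561.4 → 3561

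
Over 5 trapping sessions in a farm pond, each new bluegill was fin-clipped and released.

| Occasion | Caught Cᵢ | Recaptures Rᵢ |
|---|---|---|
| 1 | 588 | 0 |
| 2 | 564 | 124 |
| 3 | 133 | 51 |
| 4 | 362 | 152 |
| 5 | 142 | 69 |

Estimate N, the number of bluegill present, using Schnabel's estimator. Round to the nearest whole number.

Marked at large before each occasion: Mᵢ = Σⱼ<ᵢ (Cⱼ − Rⱼ) → M1=0, M2=588, M3=1028, M4=1110, M5=1320
Σ MᵢCᵢ = 0·588 + 588·564 + 1028·133 + 1110·362 + 1320·142 = 0 + 331632 + 136724 + 401820 + 187440 = 1057616
Σ Rᵢ = 0 + 124 + 51 + 152 + 69 = 396
N̂ = 1057616 / 396 ≈ 2670.7 → 2671

N ≈ 2671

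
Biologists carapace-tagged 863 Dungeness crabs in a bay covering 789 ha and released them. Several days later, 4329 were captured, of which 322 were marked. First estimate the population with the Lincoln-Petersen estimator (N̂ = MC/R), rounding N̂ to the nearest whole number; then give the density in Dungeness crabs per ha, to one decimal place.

N̂ = 863·4329/322 = 3735927/322 ≈ 11602.3 → 11602
Density = N̂ / area = 11602 / 789 ≈ 14.70 → 14.7 per ha

density ≈ 14.7 Dungeness crabs per ha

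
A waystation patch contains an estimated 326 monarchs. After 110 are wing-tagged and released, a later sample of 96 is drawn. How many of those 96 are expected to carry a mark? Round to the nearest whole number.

expected recaptures ≈ 32

Expected recaptures E[R] = M·C / N.
E[R] = 110 × 96 / 326 = 10560 / 326 ≈ 32.4 → 32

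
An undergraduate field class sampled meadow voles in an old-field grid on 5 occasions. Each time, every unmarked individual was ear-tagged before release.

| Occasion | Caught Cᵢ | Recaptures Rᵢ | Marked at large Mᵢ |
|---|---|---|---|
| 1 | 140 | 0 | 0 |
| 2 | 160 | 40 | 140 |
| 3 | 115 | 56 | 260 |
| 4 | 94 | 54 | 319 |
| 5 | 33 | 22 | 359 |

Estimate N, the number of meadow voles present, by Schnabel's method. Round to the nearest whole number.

N ≈ 547

Σ MᵢCᵢ = 0·140 + 140·160 + 260·115 + 319·94 + 359·33 = 0 + 22400 + 29900 + 29986 + 11847 = 94133
Σ Rᵢ = 0 + 40 + 56 + 54 + 22 = 172
N̂ = 94133 / 172 ≈ 547.3 → 547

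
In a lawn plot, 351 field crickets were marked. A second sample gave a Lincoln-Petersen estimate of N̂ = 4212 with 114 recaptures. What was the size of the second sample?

From N = M·C/R: C = N·R / M = 4212·114 / 351 = 480168 / 351 = 1368.

C = 1368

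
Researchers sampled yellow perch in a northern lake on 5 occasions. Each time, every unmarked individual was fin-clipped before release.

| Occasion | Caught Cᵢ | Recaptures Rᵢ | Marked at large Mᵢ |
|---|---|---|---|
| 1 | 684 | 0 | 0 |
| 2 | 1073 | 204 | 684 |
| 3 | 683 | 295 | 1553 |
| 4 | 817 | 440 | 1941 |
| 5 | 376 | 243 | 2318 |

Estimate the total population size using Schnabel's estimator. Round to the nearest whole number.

N ≈ 3597

Σ MᵢCᵢ = 0·684 + 684·1073 + 1553·683 + 1941·817 + 2318·376 = 0 + 733932 + 1060699 + 1585797 + 871568 = 4251996
Σ Rᵢ = 0 + 204 + 295 + 440 + 243 = 1182
N̂ = 4251996 / 1182 ≈ 3597.3 → 3597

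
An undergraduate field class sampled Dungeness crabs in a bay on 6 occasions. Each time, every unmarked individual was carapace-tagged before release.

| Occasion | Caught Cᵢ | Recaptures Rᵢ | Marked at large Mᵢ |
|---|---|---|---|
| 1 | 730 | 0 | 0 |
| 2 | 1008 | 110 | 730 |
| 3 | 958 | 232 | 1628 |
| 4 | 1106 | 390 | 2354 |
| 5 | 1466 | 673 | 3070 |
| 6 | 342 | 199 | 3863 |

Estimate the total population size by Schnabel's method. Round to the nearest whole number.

Σ MᵢCᵢ = 0·730 + 730·1008 + 1628·958 + 2354·1106 + 3070·1466 + 3863·342 = 0 + 735840 + 1559624 + 2603524 + 4500620 + 1321146 = 10720754
Σ Rᵢ = 0 + 110 + 232 + 390 + 673 + 199 = 1604
N̂ = 10720754 / 1604 ≈ 6683.8 → 6684

N ≈ 6684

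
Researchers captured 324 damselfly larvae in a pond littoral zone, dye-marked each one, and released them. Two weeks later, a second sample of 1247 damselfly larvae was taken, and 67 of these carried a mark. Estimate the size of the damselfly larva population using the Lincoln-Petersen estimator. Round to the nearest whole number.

N ≈ 6030

The marked fraction in the recapture sample should equal the marked fraction in the population: 67/1247 = 324/N.
N = (324 × 1247) / 67 = 404028 / 67 ≈ 6030.3 → 6030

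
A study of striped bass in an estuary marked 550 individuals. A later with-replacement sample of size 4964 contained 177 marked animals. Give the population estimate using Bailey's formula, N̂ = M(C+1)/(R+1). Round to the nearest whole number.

N̂ = 550·(4964+1)/(177+1) = 550·4965/178 = 2730750/178 ≈ 15341.3 → 15341

N ≈ 15,341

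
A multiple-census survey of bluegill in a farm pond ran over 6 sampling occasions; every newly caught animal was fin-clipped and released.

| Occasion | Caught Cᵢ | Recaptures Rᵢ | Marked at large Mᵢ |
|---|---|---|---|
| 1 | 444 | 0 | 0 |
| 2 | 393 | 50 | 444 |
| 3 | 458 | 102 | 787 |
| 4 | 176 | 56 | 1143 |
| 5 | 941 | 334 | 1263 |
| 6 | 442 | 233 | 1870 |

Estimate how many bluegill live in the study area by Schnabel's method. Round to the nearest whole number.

N ≈ 3550

Σ MᵢCᵢ = 0·444 + 444·393 + 787·458 + 1143·176 + 1263·941 + 1870·442 = 0 + 174492 + 360446 + 201168 + 1188483 + 826540 = 2751129
Σ Rᵢ = 0 + 50 + 102 + 56 + 334 + 233 = 775
N̂ = 2751129 / 775 ≈ 3549.8 → 3550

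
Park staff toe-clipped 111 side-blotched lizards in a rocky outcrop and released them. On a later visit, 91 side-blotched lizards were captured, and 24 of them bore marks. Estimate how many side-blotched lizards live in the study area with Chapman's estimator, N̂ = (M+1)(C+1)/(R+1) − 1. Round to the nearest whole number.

N̂ = (111+1)(91+1)/(24+1) − 1 = 112·92/25 − 1
= 10304/25 − 1 ≈ 412.2 − 1 ≈ 411.2 → 411

N ≈ 411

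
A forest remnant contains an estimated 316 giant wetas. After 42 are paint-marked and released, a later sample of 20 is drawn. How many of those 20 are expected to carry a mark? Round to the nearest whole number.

expected recaptures ≈ 3

The marked fraction of the population is 42/316, so in a sample of 20 expect C·(M/N) marked.
E[R] = 42 × 20 / 316 = 840 / 316 ≈ 2.7 → 3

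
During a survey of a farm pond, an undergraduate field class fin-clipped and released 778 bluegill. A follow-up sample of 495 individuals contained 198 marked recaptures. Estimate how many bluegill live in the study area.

N = 1945

The marked fraction in the recapture sample should equal the marked fraction in the population: 198/495 = 778/N.
N = (778 × 495) / 198 = 385110 / 198 = 1945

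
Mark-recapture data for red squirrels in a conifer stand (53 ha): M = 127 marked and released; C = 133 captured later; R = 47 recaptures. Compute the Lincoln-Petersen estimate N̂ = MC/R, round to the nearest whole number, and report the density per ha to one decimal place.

N̂ = 127·133/47 = 16891/47 ≈ 359.4 → 359
Density = N̂ / area = 359 / 53 ≈ 6.77 → 6.8 per ha

density ≈ 6.8 red squirrels per ha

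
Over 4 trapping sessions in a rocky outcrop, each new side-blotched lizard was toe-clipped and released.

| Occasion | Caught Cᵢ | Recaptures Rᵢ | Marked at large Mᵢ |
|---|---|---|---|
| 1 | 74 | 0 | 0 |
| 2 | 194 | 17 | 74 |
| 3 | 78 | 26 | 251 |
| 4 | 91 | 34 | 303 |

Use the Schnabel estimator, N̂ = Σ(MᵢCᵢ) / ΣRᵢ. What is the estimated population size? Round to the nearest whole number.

N ≈ 799

Σ MᵢCᵢ = 0·74 + 74·194 + 251·78 + 303·91 = 0 + 14356 + 19578 + 27573 = 61507
Σ Rᵢ = 0 + 17 + 26 + 34 = 77
N̂ = 61507 / 77 ≈ 798.8 → 799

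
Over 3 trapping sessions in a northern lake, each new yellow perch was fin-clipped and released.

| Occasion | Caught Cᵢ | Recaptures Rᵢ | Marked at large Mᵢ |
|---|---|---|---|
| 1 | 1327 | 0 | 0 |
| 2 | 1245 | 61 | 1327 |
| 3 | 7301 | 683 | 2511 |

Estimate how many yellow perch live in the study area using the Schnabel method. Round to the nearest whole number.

Σ MᵢCᵢ = 0·1327 + 1327·1245 + 2511·7301 = 0 + 1652115 + 18332811 = 19984926
Σ Rᵢ = 0 + 61 + 683 = 744
N̂ = 19984926 / 744 ≈ 26861.46 → 26861

N ≈ 26,861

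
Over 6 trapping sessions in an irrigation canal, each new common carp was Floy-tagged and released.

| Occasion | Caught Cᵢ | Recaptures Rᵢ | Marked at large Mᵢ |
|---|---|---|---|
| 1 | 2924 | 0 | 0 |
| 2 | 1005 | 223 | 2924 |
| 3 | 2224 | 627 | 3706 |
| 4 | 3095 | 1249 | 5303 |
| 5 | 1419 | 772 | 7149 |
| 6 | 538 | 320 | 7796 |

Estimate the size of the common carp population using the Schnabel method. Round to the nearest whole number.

Σ MᵢCᵢ = 0·2924 + 2924·1005 + 3706·2224 + 5303·3095 + 7149·1419 + 7796·538 = 0 + 2938620 + 8242144 + 16412785 + 10144431 + 4194248 = 41932228
Σ Rᵢ = 0 + 223 + 627 + 1249 + 772 + 320 = 3191
N̂ = 41932228 / 3191 ≈ 13140.8 → 13141

N ≈ 13,141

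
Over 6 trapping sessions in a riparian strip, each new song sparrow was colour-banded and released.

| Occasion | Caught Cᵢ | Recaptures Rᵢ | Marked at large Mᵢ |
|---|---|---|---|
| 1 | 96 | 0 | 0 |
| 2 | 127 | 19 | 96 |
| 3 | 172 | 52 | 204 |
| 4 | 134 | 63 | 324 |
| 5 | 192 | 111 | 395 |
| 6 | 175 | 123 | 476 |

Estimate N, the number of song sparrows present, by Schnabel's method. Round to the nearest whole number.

N ≈ 679

Σ MᵢCᵢ = 0·96 + 96·127 + 204·172 + 324·134 + 395·192 + 476·175 = 0 + 12192 + 35088 + 43416 + 75840 + 83300 = 249836
Σ Rᵢ = 0 + 19 + 52 + 63 + 111 + 123 = 368
N̂ = 249836 / 368 ≈ 678.9 → 679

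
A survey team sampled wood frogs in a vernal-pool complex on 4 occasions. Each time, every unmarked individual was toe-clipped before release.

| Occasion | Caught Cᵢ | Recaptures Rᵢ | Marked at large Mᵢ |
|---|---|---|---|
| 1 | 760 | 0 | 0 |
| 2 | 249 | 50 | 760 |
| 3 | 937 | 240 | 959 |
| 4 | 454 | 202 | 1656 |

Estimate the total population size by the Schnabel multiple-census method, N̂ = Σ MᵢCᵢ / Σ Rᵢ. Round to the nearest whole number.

Σ MᵢCᵢ = 0·760 + 760·249 + 959·937 + 1656·454 = 0 + 189240 + 898583 + 751824 = 1839647
Σ Rᵢ = 0 + 50 + 240 + 202 = 492
N̂ = 1839647 / 492 ≈ 3739.1 → 3739

N ≈ 3739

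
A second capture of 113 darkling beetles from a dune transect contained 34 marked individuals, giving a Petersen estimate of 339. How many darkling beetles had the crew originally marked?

From N = M·C/R: M = N·R / C = 339·34 / 113 = 11526 / 113 = 102.

M = 102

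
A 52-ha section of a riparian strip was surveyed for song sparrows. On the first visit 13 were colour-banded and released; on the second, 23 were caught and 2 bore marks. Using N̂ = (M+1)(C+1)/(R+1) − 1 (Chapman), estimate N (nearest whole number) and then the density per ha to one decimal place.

density ≈ 2.1 song sparrows per ha

N̂ = 14·24/3 − 1 = 336/3 − 1 = 111
Density = N̂ / area = 111 / 52 ≈ 2.13 → 2.1 per ha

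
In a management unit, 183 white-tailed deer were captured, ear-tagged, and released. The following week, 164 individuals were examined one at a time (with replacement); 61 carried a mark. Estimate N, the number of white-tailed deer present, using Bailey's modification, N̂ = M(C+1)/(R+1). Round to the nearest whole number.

N̂ = 183·(164+1)/(61+1) = 183·165/62 = 30195/62 ≈ 487.0 → 487

N ≈ 487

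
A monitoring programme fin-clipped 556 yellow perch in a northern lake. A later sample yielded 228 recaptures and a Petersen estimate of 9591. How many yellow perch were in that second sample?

C = 3933

From N = M·C/R: C = N·R / M = 9591·228 / 556 = 2186748 / 556 = 3933.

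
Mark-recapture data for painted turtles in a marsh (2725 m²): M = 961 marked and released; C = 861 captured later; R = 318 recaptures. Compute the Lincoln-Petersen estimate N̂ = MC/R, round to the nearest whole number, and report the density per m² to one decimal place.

density ≈ 1.0 painted turtles per m²

N̂ = 961·861/318 = 827421/318 ≈ 2602.0 → 2602
Density = N̂ / area = 2602 / 2725 ≈ 0.95 → 1.0 per m²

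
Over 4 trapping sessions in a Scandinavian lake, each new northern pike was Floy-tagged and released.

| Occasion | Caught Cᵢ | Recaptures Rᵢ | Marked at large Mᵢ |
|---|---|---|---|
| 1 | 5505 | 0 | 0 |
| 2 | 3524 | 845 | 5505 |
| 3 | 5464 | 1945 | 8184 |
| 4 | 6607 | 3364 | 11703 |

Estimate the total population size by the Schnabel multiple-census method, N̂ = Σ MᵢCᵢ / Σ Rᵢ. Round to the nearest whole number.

Σ MᵢCᵢ = 0·5505 + 5505·3524 + 8184·5464 + 11703·6607 = 0 + 19399620 + 44717376 + 77321721 = 141438717
Σ Rᵢ = 0 + 845 + 1945 + 3364 = 6154
N̂ = 141438717 / 6154 ≈ 22983.2 → 22983

N ≈ 22,983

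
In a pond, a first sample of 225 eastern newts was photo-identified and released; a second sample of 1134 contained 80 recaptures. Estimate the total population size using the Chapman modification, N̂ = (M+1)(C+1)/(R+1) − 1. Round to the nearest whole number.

N̂ = (225+1)(1134+1)/(80+1) − 1 = 226·1135/81 − 1
= 256510/81 − 1 ≈ 3166.8 − 1 ≈ 3165.8 → 3166

N ≈ 3166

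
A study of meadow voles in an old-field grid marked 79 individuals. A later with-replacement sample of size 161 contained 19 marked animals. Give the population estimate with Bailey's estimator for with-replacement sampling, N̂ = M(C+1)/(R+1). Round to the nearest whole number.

N ≈ 640

N̂ = 79·(161+1)/(19+1) = 79·162/20 = 12798/20 ≈ 639.9 → 640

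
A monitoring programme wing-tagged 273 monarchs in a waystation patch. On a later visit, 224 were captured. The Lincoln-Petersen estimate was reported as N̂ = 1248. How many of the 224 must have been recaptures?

From N = M·C/R: R = M·C / N = 273·224 / 1248 = 61152 / 1248 = 49.

R = 49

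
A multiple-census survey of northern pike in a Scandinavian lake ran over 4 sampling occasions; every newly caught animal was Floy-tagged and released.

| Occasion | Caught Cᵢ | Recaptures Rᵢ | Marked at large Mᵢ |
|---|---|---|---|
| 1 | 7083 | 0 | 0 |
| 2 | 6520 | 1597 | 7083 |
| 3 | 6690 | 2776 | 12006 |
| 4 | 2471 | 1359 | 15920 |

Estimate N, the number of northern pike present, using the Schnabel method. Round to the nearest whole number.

Σ MᵢCᵢ = 0·7083 + 7083·6520 + 12006·6690 + 15920·2471 = 0 + 46181160 + 80320140 + 39338320 = 165839620
Σ Rᵢ = 0 + 1597 + 2776 + 1359 = 5732
N̂ = 165839620 / 5732 ≈ 28932.2 → 28932

N ≈ 28,932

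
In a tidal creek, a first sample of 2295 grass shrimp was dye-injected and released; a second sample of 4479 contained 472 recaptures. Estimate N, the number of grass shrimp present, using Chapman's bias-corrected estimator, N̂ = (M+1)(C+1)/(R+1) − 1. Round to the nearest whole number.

N ≈ 21,745

N̂ = (2295+1)(4479+1)/(472+1) − 1 = 2296·4480/473 − 1
= 10286080/473 − 1 ≈ 21746.47 − 1 ≈ 21745.47 → 21745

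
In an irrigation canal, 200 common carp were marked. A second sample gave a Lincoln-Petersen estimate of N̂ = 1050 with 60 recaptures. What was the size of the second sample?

C = 315

From N = M·C/R: C = N·R / M = 1050·60 / 200 = 63000 / 200 = 315.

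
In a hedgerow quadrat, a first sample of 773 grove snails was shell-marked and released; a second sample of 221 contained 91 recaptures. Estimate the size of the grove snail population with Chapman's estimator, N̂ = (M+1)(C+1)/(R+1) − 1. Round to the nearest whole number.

N̂ = (773+1)(221+1)/(91+1) − 1 = 774·222/92 − 1
= 171828/92 − 1 ≈ 1867.7 − 1 ≈ 1866.7 → 1867

N ≈ 1867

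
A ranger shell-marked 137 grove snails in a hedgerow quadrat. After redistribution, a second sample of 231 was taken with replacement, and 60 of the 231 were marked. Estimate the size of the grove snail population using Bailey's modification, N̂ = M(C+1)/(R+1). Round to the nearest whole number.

N ≈ 521

N̂ = 137·(231+1)/(60+1) = 137·232/61 = 31784/61 ≈ 521.0 → 521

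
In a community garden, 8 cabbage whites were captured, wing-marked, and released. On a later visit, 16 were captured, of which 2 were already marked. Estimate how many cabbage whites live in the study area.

N = (8 × 16) / 2 = 128 / 2 = 64

N = 64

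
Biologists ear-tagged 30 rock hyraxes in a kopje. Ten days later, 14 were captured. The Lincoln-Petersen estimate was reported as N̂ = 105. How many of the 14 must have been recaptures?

R = 4

From N = M·C/R: R = M·C / N = 30·14 / 105 = 420 / 105 = 4.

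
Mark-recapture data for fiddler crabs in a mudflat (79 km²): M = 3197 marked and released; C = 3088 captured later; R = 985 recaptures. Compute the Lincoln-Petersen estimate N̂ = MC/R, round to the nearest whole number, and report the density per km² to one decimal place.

density ≈ 126.9 fiddler crabs per km²

N̂ = 3197·3088/985 = 9872336/985 ≈ 10022.7 → 10023
Density = N̂ / area = 10023 / 79 ≈ 126.87 → 126.9 per km²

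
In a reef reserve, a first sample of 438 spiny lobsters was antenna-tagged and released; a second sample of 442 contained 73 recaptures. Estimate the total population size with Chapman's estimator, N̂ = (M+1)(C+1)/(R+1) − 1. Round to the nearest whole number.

N̂ = (438+1)(442+1)/(73+1) − 1 = 439·443/74 − 1
= 194477/74 − 1 ≈ 2628.1 − 1 ≈ 2627.1 → 2627

N ≈ 2627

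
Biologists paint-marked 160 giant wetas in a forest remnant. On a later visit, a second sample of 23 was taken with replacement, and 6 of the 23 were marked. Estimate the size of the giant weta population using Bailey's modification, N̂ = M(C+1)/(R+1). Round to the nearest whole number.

N̂ = 160·(23+1)/(6+1) = 160·24/7 = 3840/7 ≈ 548.6 → 549

N ≈ 549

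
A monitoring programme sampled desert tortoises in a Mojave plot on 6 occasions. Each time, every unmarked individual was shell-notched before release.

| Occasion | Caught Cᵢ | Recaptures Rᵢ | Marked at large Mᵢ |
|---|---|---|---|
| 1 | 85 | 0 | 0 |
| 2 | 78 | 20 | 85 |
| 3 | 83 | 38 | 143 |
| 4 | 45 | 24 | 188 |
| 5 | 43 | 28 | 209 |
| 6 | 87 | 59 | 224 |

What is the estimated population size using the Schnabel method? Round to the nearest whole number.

Σ MᵢCᵢ = 0·85 + 85·78 + 143·83 + 188·45 + 209·43 + 224·87 = 0 + 6630 + 11869 + 8460 + 8987 + 19488 = 55434
Σ Rᵢ = 0 + 20 + 38 + 24 + 28 + 59 = 169
N̂ = 55434 / 169 ≈ 328.0 → 328

N ≈ 328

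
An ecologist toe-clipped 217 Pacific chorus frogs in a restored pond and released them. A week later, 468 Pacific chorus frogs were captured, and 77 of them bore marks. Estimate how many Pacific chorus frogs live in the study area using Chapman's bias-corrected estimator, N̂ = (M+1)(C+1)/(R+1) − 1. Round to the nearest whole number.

N̂ = (217+1)(468+1)/(77+1) − 1 = 218·469/78 − 1
= 102242/78 − 1 ≈ 1310.8 − 1 ≈ 1309.8 → 1310

N ≈ 1310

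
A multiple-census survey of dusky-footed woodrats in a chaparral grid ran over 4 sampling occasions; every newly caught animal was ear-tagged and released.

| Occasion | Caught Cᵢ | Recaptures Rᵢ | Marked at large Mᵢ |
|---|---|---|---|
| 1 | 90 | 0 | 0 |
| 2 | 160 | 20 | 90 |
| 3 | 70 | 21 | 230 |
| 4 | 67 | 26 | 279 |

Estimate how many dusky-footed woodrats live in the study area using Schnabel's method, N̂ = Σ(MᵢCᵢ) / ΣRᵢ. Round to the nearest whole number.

N ≈ 734

Σ MᵢCᵢ = 0·90 + 90·160 + 230·70 + 279·67 = 0 + 14400 + 16100 + 18693 = 49193
Σ Rᵢ = 0 + 20 + 21 + 26 = 67
N̂ = 49193 / 67 ≈ 734.2 → 734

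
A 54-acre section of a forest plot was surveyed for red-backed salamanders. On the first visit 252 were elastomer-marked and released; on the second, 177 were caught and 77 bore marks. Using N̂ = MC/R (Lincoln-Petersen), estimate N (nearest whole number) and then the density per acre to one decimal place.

N̂ = 252·177/77 = 44604/77 ≈ 579.3 → 579
Density = N̂ / area = 579 / 54 ≈ 10.72 → 10.7 per acre

density ≈ 10.7 red-backed salamanders per acre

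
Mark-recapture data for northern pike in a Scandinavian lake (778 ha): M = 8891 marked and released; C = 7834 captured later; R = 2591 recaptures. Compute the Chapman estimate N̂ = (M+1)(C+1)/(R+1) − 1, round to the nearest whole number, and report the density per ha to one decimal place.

density ≈ 34.5 northern pike per ha

N̂ = 8892·7835/2592 − 1 = 69668820/2592 − 1 ≈ 26877.4 → 26877
Density = N̂ / area = 26877 / 778 ≈ 34.546 → 34.5 per ha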